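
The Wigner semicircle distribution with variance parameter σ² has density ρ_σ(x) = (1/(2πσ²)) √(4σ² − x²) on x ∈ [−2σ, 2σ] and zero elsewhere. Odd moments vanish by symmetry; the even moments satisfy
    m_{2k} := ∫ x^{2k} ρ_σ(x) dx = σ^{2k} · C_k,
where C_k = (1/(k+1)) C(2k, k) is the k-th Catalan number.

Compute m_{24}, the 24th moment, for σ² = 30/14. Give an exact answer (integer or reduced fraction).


By the scaled semicircle moment identity, m_{2k} = σ^{2k} · C_k with k = 12.
C_12 = (1/(k+1)) · C(2k, k) = (1/13) · C(24, 12) = (1/13) · 2704156 = 208012.
σ^{2k} = (σ²)^k = (30/14)^12 = 129746337890625/13841287201.

Therefore m_{24} = σ^{24} · C_12 = (129746337890625/13841287201) · 208012 = 3855542176757812500/1977326743.


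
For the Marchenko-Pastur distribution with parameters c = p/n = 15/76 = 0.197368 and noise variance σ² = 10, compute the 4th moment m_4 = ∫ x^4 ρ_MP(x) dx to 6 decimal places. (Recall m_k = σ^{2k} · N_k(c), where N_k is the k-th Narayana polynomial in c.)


E[X⁴] = σ⁸ (1 + 6c + 6c² + c³) (fourth MP moment). With σ² = 10 (so σ⁸ = 10000) and c = 15/76 = 0.197368: E[X⁴] = 10000 · (1 + 6·0.197368 + 6·(0.197368)² + (0.197368)³) = 10000 · 2.425625.

So E[X^4] = 24256.246355.


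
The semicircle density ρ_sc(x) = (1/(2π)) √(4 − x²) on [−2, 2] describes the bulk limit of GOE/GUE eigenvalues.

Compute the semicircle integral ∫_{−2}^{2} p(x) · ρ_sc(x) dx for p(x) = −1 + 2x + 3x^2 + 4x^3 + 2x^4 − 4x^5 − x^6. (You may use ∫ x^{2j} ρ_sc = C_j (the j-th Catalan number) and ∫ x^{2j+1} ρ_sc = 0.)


Write p(x) = Σ a_i x^i, split into monomials and integrate each against ρ_sc separately.
Using ∫ x^{2j} ρ_sc = C_j = (1/(j+1)) C(2j, j) (Catalan numbers) and ∫ x^{2j+1} ρ_sc = 0 (odd monomials vanish by symmetry):
  i = 0 (even): a_0 · C_{0} = -1 · 1 = -1
  i = 1 (odd): ∫ x^1 ρ_sc = 0 (vanishes)
  i = 2 (even): a_2 · C_{1} = 3 · 1 = 3
  i = 3 (odd): ∫ x^3 ρ_sc = 0 (vanishes)
  i = 4 (even): a_4 · C_{2} = 2 · 2 = 4
  i = 5 (odd): ∫ x^5 ρ_sc = 0 (vanishes)
  i = 6 (even): a_6 · C_{3} = -1 · 5 = -5

Summing the contributions: ∫_{−2}^{2} p(x) ρ_sc(x) dx = (-1) + 3 + 4 + (-5) = 1.


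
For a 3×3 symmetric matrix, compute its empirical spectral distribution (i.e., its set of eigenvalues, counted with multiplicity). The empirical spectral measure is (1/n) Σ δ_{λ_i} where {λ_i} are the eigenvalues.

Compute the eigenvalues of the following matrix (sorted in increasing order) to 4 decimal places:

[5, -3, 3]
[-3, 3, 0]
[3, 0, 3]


Since M is real symmetric, all three eigenvalues are real; they are the roots of det(λI − M) = λ³ − (tr M) λ² + s λ − det M, where s is the sum of the principal 2×2 minors.
tr M = 5 + 3 + 3 = 11.
s = (5·3 − (-3)²) + (5·3 − 3²) + (3·3 − 0²) = 6 + 6 + 9 = 21.
det M (expand along row 1) = 5·9 − (-3)·(-9) + 3·(-9) = -9.
Characteristic polynomial: λ³ − 11λ² + 21λ + 9 = 0.
Substitute λ = y + (tr M)/3 = y + 3.666667 to remove the quadratic term: y³ + p·y + q = 0 with p = s − (tr M)²/3 = -19.333333 and q = −2(tr M)³/27 + (tr M)·s/3 − det M = -12.592593.
Three real roots ⇒ use the trigonometric (Viète) form: r = 2√(−p/3) = 5.077182, φ = arccos(3q/(p·r)) = arccos(0.384864) = 1.175736 rad.
y_k = r·cos(φ/3 − 2πk/3) for k = 0, 1, 2 gives y = 4.692232, -0.666667, -4.025566.
λ_k = y_k + 3.666667 gives λ = 8.3589, 3.0000, -0.3589 (check: the sum is 11.0000 = tr M).

Eigenvalues sorted in increasing order: [-0.3589, 3.0000, 8.3589].


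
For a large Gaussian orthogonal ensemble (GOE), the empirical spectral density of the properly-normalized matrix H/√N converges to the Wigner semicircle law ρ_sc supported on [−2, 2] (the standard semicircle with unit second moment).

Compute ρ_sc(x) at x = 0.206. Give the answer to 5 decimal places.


ρ_sc(x) = (1/(2π)) √(4 − x²). With x = 0.206:
  4 − x² = 4 − (0.206)² = 4 − 0.042436 = 3.957564.
  √(4 − x²) = 1.989363.
  1/(2π) = 0.159155.
  ρ_sc(0.206) = 0.159155 · 1.989363 = 0.316617.

Rounded to 5 decimal places: ρ_sc(0.206) ≈ 0.31662.


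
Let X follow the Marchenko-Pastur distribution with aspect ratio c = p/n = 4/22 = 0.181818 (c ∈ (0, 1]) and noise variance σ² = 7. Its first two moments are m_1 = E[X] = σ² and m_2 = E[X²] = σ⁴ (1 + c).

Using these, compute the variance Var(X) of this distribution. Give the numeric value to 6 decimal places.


m_1 = E[X] = σ² = 7, so m_1² = 49.
m_2 = E[X²] = σ⁴ (1 + c) = 49 · (1 + 0.181818) = 49 · 1.181818 = 57.909091.
(Note m_2 − m_1² simplifies to c · σ⁴ = 0.181818 · 49.)

Var(X) = m_2 − m_1² = 57.909091 − 49 = 8.909091.


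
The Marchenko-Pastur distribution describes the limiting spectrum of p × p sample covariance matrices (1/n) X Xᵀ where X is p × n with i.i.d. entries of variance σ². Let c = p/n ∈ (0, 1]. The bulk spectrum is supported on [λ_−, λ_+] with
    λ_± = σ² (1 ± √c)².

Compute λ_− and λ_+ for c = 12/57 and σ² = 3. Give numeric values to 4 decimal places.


c = 12/57 = 0.210526; √c = 0.458831.
λ_− = σ² (1 − √c)² = 3 · (1 − 0.458831)² = 3 · (0.541169)² = 0.878590.
λ_+ = σ² (1 + √c)² = 3 · (1 + 0.458831)² = 3 · (1.458831)² = 6.384568.

Rounded to 4 decimal places: λ_− ≈ 0.8786, λ_+ ≈ 6.3846.


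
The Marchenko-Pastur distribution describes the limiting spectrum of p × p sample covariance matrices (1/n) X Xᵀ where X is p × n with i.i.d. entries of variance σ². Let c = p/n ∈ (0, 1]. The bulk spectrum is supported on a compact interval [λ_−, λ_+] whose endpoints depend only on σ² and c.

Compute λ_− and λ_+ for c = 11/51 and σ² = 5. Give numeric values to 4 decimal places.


c = 11/51 = 0.215686; √c = 0.464420.
λ_− = σ² (1 − √c)² = 5 · (1 − 0.464420)² = 5 · (0.535580)² = 1.434228.
λ_+ = σ² (1 + √c)² = 5 · (1 + 0.464420)² = 5 · (1.464420)² = 10.722635.

Rounded to 4 decimal places: λ_− ≈ 1.4342, λ_+ ≈ 10.7226.


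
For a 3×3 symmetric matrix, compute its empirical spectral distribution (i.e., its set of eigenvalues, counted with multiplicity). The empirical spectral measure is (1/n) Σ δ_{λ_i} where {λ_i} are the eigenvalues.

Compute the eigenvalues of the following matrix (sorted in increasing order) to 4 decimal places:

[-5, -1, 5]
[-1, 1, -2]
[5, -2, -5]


Since M is real symmetric, all three eigenvalues are real; they are the roots of det(λI − M) = λ³ − (tr M) λ² + s λ − det M, where s is the sum of the principal 2×2 minors.
tr M = -5 + 1 + (-5) = -9.
s = ((-5)·1 − (-1)²) + ((-5)·(-5) − 5²) + (1·(-5) − (-2)²) = -6 + 0 + (-9) = -15.
det M (expand along row 1) = (-5)·(-9) − (-1)·15 + 5·(-3) = 45.
Characteristic polynomial: λ³ + 9λ² − 15λ − 45 = 0.
Substitute λ = y + (tr M)/3 = y − 3.000000 to remove the quadratic term: y³ + p·y + q = 0 with p = s − (tr M)²/3 = -42.000000 and q = −2(tr M)³/27 + (tr M)·s/3 − det M = 54.000000.
Three real roots ⇒ use the trigonometric (Viète) form: r = 2√(−p/3) = 7.483315, φ = arccos(3q/(p·r)) = arccos(-0.515432) = 2.112308 rad.
y_k = r·cos(φ/3 − 2πk/3) for k = 0, 1, 2 gives y = 5.703727, 1.343446, -7.047173.
λ_k = y_k − 3.000000 gives λ = 2.7037, -1.6566, -10.0472 (check: the sum is -9.0000 = tr M).

Eigenvalues sorted in increasing order: [-10.0472, -1.6566, 2.7037].


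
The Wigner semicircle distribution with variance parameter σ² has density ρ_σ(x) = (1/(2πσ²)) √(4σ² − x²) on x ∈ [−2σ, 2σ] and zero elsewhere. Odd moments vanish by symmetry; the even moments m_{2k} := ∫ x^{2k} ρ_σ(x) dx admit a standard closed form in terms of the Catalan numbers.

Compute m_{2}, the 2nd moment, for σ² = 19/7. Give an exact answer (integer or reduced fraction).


By the scaled semicircle moment identity, m_{2k} = σ^{2k} · C_k with k = 1.
C_1 = (1/(k+1)) · C(2k, k) = (1/2) · C(2, 1) = (1/2) · 2 = 1.
σ^{2k} = (σ²)^k = (19/7)^1 = 19/7.

Therefore m_{2} = σ^{2} · C_1 = (19/7) · 1 = 19/7.


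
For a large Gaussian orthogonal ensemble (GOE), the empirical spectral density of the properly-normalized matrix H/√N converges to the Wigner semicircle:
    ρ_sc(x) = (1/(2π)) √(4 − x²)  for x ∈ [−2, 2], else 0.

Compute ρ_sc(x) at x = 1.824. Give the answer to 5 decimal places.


ρ_sc(x) = (1/(2π)) √(4 − x²). With x = 1.824:
  4 − x² = 4 − (1.824)² = 4 − 3.326976 = 0.673024.
  √(4 − x²) = 0.820380.
  1/(2π) = 0.159155.
  ρ_sc(1.824) = 0.159155 · 0.820380 = 0.130568.

Rounded to 5 decimal places: ρ_sc(1.824) ≈ 0.13057.


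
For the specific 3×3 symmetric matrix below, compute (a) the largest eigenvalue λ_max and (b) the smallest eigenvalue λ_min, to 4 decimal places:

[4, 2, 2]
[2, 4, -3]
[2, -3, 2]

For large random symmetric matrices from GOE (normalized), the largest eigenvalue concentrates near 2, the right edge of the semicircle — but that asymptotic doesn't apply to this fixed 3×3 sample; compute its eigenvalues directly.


Since M is real symmetric, all three eigenvalues are real; they are the roots of det(λI − M) = λ³ − (tr M) λ² + s λ − det M, where s is the sum of the principal 2×2 minors.
tr M = 4 + 4 + 2 = 10.
s = (4·4 − 2²) + (4·2 − 2²) + (4·2 − (-3)²) = 12 + 4 + (-1) = 15.
det M (expand along row 1) = 4·(-1) − 2·10 + 2·(-14) = -52.
Characteristic polynomial: λ³ − 10λ² + 15λ + 52 = 0.
Substitute λ = y + (tr M)/3 = y + 3.333333 to remove the quadratic term: y³ + p·y + q = 0 with p = s − (tr M)²/3 = -18.333333 and q = −2(tr M)³/27 + (tr M)·s/3 − det M = 27.925926.
Three real roots ⇒ use the trigonometric (Viète) form: r = 2√(−p/3) = 4.944132, φ = arccos(3q/(p·r)) = arccos(-0.924267) = 2.749907 rad.
y_k = r·cos(φ/3 − 2πk/3) for k = 0, 1, 2 gives y = 3.008472, 1.893580, -4.902052.
λ_k = y_k + 3.333333 gives λ = 6.3418, 5.2269, -1.5687 (check: the sum is 10.0000 = tr M).

Hence λ_max = 6.3418 and λ_min = -1.5687.


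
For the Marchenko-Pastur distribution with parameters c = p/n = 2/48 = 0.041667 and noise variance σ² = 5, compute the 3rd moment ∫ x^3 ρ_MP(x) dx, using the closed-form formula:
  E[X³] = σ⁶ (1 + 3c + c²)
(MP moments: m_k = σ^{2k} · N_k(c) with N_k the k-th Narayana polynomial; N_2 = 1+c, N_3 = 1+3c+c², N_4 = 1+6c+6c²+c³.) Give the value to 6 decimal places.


E[X³] = σ⁶ (1 + 3c + c²) (third MP moment). With σ² = 5 (so σ⁶ = 125) and c = 2/48 = 0.041667: E[X³] = 125 · (1 + 3·0.041667 + (0.041667)²) = 125 · 1.126736.

So E[X^3] = 140.842014.


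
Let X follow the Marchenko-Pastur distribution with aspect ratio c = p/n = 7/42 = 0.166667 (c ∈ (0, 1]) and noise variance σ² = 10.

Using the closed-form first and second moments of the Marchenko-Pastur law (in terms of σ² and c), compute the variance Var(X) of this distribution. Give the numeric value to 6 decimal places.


Recall the MP moments m_1 = E[X] = σ² and m_2 = E[X²] = σ⁴ (1 + c).
m_1 = E[X] = σ² = 10, so m_1² = 100.
m_2 = E[X²] = σ⁴ (1 + c) = 100 · (1 + 0.166667) = 100 · 1.166667 = 116.666667.
(Note m_2 − m_1² simplifies to c · σ⁴ = 0.166667 · 100.)

Var(X) = m_2 − m_1² = 116.666667 − 100 = 16.666667.


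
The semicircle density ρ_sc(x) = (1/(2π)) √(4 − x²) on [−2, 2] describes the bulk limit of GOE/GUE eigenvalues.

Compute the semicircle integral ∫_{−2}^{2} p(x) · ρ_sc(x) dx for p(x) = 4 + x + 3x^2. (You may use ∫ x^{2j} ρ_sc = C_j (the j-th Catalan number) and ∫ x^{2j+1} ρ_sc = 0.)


Write p(x) = Σ a_i x^i, split into monomials and integrate each against ρ_sc separately.
Using ∫ x^{2j} ρ_sc = C_j = (1/(j+1)) C(2j, j) (Catalan numbers) and ∫ x^{2j+1} ρ_sc = 0 (odd monomials vanish by symmetry):
  i = 0 (even): a_0 · C_{0} = 4 · 1 = 4
  i = 1 (odd): ∫ x^1 ρ_sc = 0 (vanishes)
  i = 2 (even): a_2 · C_{1} = 3 · 1 = 3

Summing the contributions: ∫_{−2}^{2} p(x) ρ_sc(x) dx = 4 + 3 = 7.


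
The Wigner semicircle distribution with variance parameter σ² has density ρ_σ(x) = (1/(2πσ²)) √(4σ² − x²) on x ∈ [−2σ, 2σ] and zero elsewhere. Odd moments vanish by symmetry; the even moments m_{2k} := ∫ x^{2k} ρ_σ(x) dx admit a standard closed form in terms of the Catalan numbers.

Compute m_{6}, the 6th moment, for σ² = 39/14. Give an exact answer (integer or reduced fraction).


By the scaled semicircle moment identity, m_{2k} = σ^{2k} · C_k with k = 3.
C_3 = (1/(k+1)) · C(2k, k) = (1/4) · C(6, 3) = (1/4) · 20 = 5.
σ^{2k} = (σ²)^k = (39/14)^3 = 59319/2744.

Therefore m_{6} = σ^{6} · C_3 = (59319/2744) · 5 = 296595/2744.


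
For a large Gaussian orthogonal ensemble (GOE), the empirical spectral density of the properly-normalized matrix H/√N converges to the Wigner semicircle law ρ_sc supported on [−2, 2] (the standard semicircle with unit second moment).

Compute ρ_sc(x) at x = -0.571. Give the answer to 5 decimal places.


ρ_sc(x) = (1/(2π)) √(4 − x²). With x = -0.571:
  4 − x² = 4 − (-0.571)² = 4 − 0.326041 = 3.673959.
  √(4 − x²) = 1.916757.
  1/(2π) = 0.159155.
  ρ_sc(-0.571) = 0.159155 · 1.916757 = 0.305061.

Rounded to 5 decimal places: ρ_sc(-0.571) ≈ 0.30506.


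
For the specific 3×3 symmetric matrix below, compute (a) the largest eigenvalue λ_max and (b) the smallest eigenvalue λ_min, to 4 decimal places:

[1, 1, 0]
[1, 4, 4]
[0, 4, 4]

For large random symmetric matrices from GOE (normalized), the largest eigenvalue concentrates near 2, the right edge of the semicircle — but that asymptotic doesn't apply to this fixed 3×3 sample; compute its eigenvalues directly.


Since M is real symmetric, all three eigenvalues are real; they are the roots of det(λI − M) = λ³ − (tr M) λ² + s λ − det M, where s is the sum of the principal 2×2 minors.
tr M = 1 + 4 + 4 = 9.
s = (1·4 − 1²) + (1·4 − 0²) + (4·4 − 4²) = 3 + 4 + 0 = 7.
det M (expand along row 1) = 1·0 − 1·4 + 0·4 = -4.
Characteristic polynomial: λ³ − 9λ² + 7λ + 4 = 0.
Substitute λ = y + (tr M)/3 = y + 3.000000 to remove the quadratic term: y³ + p·y + q = 0 with p = s − (tr M)²/3 = -20.000000 and q = −2(tr M)³/27 + (tr M)·s/3 − det M = -29.000000.
Three real roots ⇒ use the trigonometric (Viète) form: r = 2√(−p/3) = 5.163978, φ = arccos(3q/(p·r)) = arccos(0.842374) = 0.569123 rad.
y_k = r·cos(φ/3 − 2πk/3) for k = 0, 1, 2 gives y = 5.071333, -1.692348, -3.378985.
λ_k = y_k + 3.000000 gives λ = 8.0713, 1.3077, -0.3790 (check: the sum is 9.0000 = tr M).

Hence λ_max = 8.0713 and λ_min = -0.3790.


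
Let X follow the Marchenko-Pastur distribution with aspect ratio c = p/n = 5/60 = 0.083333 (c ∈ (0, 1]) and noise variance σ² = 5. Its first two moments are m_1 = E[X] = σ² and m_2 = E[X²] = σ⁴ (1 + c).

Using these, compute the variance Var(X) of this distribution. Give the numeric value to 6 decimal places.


m_1 = E[X] = σ² = 5, so m_1² = 25.
m_2 = E[X²] = σ⁴ (1 + c) = 25 · (1 + 0.083333) = 25 · 1.083333 = 27.083333.
(Note m_2 − m_1² simplifies to c · σ⁴ = 0.083333 · 25.)

Var(X) = m_2 − m_1² = 27.083333 − 25 = 2.083333.


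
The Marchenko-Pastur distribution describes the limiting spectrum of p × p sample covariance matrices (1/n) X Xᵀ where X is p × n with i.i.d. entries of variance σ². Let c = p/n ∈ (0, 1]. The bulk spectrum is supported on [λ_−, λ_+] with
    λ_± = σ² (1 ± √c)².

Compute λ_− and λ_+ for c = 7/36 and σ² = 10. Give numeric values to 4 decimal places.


c = 7/36 = 0.194444; √c = 0.440959.
λ_− = σ² (1 − √c)² = 10 · (1 − 0.440959)² = 10 · (0.559041)² = 3.125273.
λ_+ = σ² (1 + √c)² = 10 · (1 + 0.440959)² = 10 · (1.440959)² = 20.763615.

Rounded to 4 decimal places: λ_− ≈ 3.1253, λ_+ ≈ 20.7636.


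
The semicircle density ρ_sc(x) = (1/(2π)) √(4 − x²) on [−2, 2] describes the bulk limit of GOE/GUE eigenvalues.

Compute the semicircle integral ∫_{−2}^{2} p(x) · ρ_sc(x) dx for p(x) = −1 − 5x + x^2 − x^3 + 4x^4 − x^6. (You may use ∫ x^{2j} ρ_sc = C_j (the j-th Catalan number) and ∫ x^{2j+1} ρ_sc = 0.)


Write p(x) = Σ a_i x^i, split into monomials and integrate each against ρ_sc separately.
Using ∫ x^{2j} ρ_sc = C_j = (1/(j+1)) C(2j, j) (Catalan numbers) and ∫ x^{2j+1} ρ_sc = 0 (odd monomials vanish by symmetry):
  i = 0 (even): a_0 · C_{0} = -1 · 1 = -1
  i = 1 (odd): ∫ x^1 ρ_sc = 0 (vanishes)
  i = 2 (even): a_2 · C_{1} = 1 · 1 = 1
  i = 3 (odd): ∫ x^3 ρ_sc = 0 (vanishes)
  i = 4 (even): a_4 · C_{2} = 4 · 2 = 8
  i = 6 (even): a_6 · C_{3} = -1 · 5 = -5

Summing the contributions: ∫_{−2}^{2} p(x) ρ_sc(x) dx = (-1) + 1 + 8 + (-5) = 3.


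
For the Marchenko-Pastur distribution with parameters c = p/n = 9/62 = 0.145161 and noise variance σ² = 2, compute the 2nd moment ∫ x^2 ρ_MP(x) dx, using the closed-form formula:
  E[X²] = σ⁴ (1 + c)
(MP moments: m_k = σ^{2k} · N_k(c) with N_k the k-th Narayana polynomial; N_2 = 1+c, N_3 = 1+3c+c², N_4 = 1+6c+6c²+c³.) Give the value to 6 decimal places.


E[X²] = σ⁴ (1 + c) (second MP moment). With σ² = 2 (so σ⁴ = 4) and c = 9/62 = 0.145161: E[X²] = 4 · (1 + 0.145161) = 4 · 1.145161.

So E[X^2] = 4.580645.


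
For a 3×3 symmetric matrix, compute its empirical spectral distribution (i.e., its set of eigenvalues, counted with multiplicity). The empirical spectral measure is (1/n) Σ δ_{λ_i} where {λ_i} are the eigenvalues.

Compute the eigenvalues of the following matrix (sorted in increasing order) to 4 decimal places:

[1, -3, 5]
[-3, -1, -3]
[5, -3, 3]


Since M is real symmetric, all three eigenvalues are real; they are the roots of det(λI − M) = λ³ − (tr M) λ² + s λ − det M, where s is the sum of the principal 2×2 minors.
tr M = 1 + (-1) + 3 = 3.
s = (1·(-1) − (-3)²) + (1·3 − 5²) + ((-1)·3 − (-3)²) = -10 + (-22) + (-12) = -44.
det M (expand along row 1) = 1·(-12) − (-3)·6 + 5·14 = 76.
Characteristic polynomial: λ³ − 3λ² − 44λ − 76 = 0.
Substitute λ = y + (tr M)/3 = y + 1.000000 to remove the quadratic term: y³ + p·y + q = 0 with p = s − (tr M)²/3 = -47.000000 and q = −2(tr M)³/27 + (tr M)·s/3 − det M = -122.000000.
Three real roots ⇒ use the trigonometric (Viète) form: r = 2√(−p/3) = 7.916228, φ = arccos(3q/(p·r)) = arccos(0.983705) = 0.180772 rad.
y_k = r·cos(φ/3 − 2πk/3) for k = 0, 1, 2 gives y = 7.901861, -3.538076, -4.363785.
λ_k = y_k + 1.000000 gives λ = 8.9019, -2.5381, -3.3638 (check: the sum is 3.0000 = tr M).

Eigenvalues sorted in increasing order: [-3.3638, -2.5381, 8.9019].


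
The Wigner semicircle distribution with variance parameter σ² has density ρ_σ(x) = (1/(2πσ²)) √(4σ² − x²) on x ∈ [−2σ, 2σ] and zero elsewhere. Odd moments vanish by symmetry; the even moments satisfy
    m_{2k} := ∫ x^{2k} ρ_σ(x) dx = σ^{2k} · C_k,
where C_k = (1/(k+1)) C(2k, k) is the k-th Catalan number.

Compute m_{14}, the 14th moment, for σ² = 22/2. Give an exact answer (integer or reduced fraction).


By the scaled semicircle moment identity, m_{2k} = σ^{2k} · C_k with k = 7.
C_7 = (1/(k+1)) · C(2k, k) = (1/8) · C(14, 7) = (1/8) · 3432 = 429.
σ^{2k} = (σ²)^k = (22/2)^7 = 19487171.

Therefore m_{14} = σ^{14} · C_7 = 19487171 · 429 = 8359996359.


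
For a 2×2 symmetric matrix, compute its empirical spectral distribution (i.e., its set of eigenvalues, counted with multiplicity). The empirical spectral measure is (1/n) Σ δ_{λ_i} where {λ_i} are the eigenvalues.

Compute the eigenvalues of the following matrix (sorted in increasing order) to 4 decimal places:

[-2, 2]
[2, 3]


Since M is real symmetric, both eigenvalues are real; they are the roots of det(λI − M) = λ² − (tr M) λ + det M.
tr M = -2 + 3 = 1.
det M = (-2)·3 − 2² = -6 − 4 = -10.
Characteristic polynomial: λ² − λ − 10 = 0.
Discriminant Δ = (tr M)² − 4·det M = 1 − (-40) = 41; √Δ = 6.403124.
λ = (tr M ± √Δ)/2 = (1 ± 6.403124)/2, giving (tr M − √Δ)/2 = -2.7016 and (tr M + √Δ)/2 = 3.7016.

Eigenvalues sorted in increasing order: [-2.7016, 3.7016].


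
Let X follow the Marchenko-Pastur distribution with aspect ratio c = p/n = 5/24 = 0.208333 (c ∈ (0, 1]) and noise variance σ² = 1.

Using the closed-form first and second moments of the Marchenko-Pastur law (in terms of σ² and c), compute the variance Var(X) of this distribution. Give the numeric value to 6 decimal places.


Recall the MP moments m_1 = E[X] = σ² and m_2 = E[X²] = σ⁴ (1 + c).
m_1 = E[X] = σ² = 1, so m_1² = 1.
m_2 = E[X²] = σ⁴ (1 + c) = 1 · (1 + 0.208333) = 1 · 1.208333 = 1.208333.
(Note m_2 − m_1² simplifies to c · σ⁴ = 0.208333 · 1.)

Var(X) = m_2 − m_1² = 1.208333 − 1 = 0.208333.


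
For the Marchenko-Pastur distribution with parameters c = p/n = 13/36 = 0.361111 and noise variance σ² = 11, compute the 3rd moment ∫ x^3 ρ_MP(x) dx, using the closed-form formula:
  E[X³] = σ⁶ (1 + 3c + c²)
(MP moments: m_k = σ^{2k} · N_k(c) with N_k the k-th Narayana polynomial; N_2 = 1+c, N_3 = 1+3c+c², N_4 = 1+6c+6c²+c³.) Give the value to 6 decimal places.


E[X³] = σ⁶ (1 + 3c + c²) (third MP moment). With σ² = 11 (so σ⁶ = 1331) and c = 13/36 = 0.361111: E[X³] = 1331 · (1 + 3·0.361111 + (0.361111)²) = 1331 · 2.213735.

So E[X^3] = 2946.480710.


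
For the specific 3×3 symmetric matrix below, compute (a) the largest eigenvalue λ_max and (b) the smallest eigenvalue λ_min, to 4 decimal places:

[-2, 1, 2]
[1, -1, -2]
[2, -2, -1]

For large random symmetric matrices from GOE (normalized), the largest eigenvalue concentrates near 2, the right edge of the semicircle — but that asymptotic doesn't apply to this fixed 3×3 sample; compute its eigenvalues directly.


Since M is real symmetric, all three eigenvalues are real; they are the roots of det(λI − M) = λ³ − (tr M) λ² + s λ − det M, where s is the sum of the principal 2×2 minors.
tr M = -2 + (-1) + (-1) = -4.
s = ((-2)·(-1) − 1²) + ((-2)·(-1) − 2²) + ((-1)·(-1) − (-2)²) = 1 + (-2) + (-3) = -4.
det M (expand along row 1) = (-2)·(-3) − 1·3 + 2·0 = 3.
Characteristic polynomial: λ³ + 4λ² − 4λ − 3 = 0.
Substitute λ = y + (tr M)/3 = y − 1.333333 to remove the quadratic term: y³ + p·y + q = 0 with p = s − (tr M)²/3 = -9.333333 and q = −2(tr M)³/27 + (tr M)·s/3 − det M = 7.074074.
Three real roots ⇒ use the trigonometric (Viète) form: r = 2√(−p/3) = 3.527668, φ = arccos(3q/(p·r)) = arccos(-0.644564) = 2.271250 rad.
y_k = r·cos(φ/3 − 2πk/3) for k = 0, 1, 2 gives y = 2.564059, 0.816193, -3.380251.
λ_k = y_k − 1.333333 gives λ = 1.2307, -0.5171, -4.7136 (check: the sum is -4.0000 = tr M).

Hence λ_max = 1.2307 and λ_min = -4.7136.


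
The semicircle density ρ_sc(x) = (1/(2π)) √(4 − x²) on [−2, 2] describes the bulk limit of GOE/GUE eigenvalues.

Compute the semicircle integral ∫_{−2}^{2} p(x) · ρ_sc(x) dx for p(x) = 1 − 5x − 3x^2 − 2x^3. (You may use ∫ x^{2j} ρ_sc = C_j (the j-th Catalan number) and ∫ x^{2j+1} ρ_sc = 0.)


Write p(x) = Σ a_i x^i, split into monomials and integrate each against ρ_sc separately.
Using ∫ x^{2j} ρ_sc = C_j = (1/(j+1)) C(2j, j) (Catalan numbers) and ∫ x^{2j+1} ρ_sc = 0 (odd monomials vanish by symmetry):
  i = 0 (even): a_0 · C_{0} = 1 · 1 = 1
  i = 1 (odd): ∫ x^1 ρ_sc = 0 (vanishes)
  i = 2 (even): a_2 · C_{1} = -3 · 1 = -3
  i = 3 (odd): ∫ x^3 ρ_sc = 0 (vanishes)

Summing the contributions: ∫_{−2}^{2} p(x) ρ_sc(x) dx = 1 + (-3) = -2.


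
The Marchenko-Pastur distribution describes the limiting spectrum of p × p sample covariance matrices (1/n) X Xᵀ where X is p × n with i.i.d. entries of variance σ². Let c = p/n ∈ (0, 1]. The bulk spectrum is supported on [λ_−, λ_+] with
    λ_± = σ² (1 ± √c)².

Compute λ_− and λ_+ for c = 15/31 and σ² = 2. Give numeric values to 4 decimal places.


c = 15/31 = 0.483871; √c = 0.695608.
λ_− = σ² (1 − √c)² = 2 · (1 − 0.695608)² = 2 · (0.304392)² = 0.185309.
λ_+ = σ² (1 + √c)² = 2 · (1 + 0.695608)² = 2 · (1.695608)² = 5.750175.

Rounded to 4 decimal places: λ_− ≈ 0.1853, λ_+ ≈ 5.7502.


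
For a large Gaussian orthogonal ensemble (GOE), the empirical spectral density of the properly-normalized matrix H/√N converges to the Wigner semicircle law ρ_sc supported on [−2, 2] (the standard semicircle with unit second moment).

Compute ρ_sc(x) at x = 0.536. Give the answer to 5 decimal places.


ρ_sc(x) = (1/(2π)) √(4 − x²). With x = 0.536:
  4 − x² = 4 − (0.536)² = 4 − 0.287296 = 3.712704.
  √(4 − x²) = 1.926838.
  1/(2π) = 0.159155.
  ρ_sc(0.536) = 0.159155 · 1.926838 = 0.306666.

Rounded to 5 decimal places: ρ_sc(0.536) ≈ 0.30667.


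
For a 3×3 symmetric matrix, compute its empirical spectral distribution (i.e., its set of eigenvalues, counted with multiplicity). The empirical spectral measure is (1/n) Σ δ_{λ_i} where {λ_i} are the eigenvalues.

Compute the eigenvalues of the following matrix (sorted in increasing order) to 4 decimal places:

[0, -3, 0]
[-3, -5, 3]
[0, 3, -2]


Since M is real symmetric, all three eigenvalues are real; they are the roots of det(λI − M) = λ³ − (tr M) λ² + s λ − det M, where s is the sum of the principal 2×2 minors.
tr M = 0 + (-5) + (-2) = -7.
s = (0·(-5) − (-3)²) + (0·(-2) − 0²) + ((-5)·(-2) − 3²) = -9 + 0 + 1 = -8.
det M (expand along row 1) = 0·1 − (-3)·6 + 0·(-9) = 18.
Characteristic polynomial: λ³ + 7λ² − 8λ − 18 = 0.
Substitute λ = y + (tr M)/3 = y − 2.333333 to remove the quadratic term: y³ + p·y + q = 0 with p = s − (tr M)²/3 = -24.333333 and q = −2(tr M)³/27 + (tr M)·s/3 − det M = 26.074074.
Three real roots ⇒ use the trigonometric (Viète) form: r = 2√(−p/3) = 5.696002, φ = arccos(3q/(p·r)) = arccos(-0.564363) = 2.170457 rad.
y_k = r·cos(φ/3 − 2πk/3) for k = 0, 1, 2 gives y = 4.269169, 1.130990, -5.400160.
λ_k = y_k − 2.333333 gives λ = 1.9358, -1.2023, -7.7335 (check: the sum is -7.0000 = tr M).

Eigenvalues sorted in increasing order: [-7.7335, -1.2023, 1.9358].


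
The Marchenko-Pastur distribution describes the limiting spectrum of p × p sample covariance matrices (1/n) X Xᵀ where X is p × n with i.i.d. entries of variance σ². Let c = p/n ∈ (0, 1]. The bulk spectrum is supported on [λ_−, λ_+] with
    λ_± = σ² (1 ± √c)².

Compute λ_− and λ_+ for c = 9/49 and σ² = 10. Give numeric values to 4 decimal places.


c = 9/49 = 0.183673; √c = 0.428571.
λ_− = σ² (1 − √c)² = 10 · (1 − 0.428571)² = 10 · (0.571429)² = 3.265306.
λ_+ = σ² (1 + √c)² = 10 · (1 + 0.428571)² = 10 · (1.428571)² = 20.408163.

Rounded to 4 decimal places: λ_− ≈ 3.2653, λ_+ ≈ 20.4082.


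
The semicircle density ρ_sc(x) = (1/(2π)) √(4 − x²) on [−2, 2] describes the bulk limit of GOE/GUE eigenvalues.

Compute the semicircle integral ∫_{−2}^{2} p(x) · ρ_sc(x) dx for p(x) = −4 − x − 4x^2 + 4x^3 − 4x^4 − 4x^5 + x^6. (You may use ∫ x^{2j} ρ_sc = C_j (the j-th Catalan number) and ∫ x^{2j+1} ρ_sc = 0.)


Write p(x) = Σ a_i x^i, split into monomials and integrate each against ρ_sc separately.
Using ∫ x^{2j} ρ_sc = C_j = (1/(j+1)) C(2j, j) (Catalan numbers) and ∫ x^{2j+1} ρ_sc = 0 (odd monomials vanish by symmetry):
  i = 0 (even): a_0 · C_{0} = -4 · 1 = -4
  i = 1 (odd): ∫ x^1 ρ_sc = 0 (vanishes)
  i = 2 (even): a_2 · C_{1} = -4 · 1 = -4
  i = 3 (odd): ∫ x^3 ρ_sc = 0 (vanishes)
  i = 4 (even): a_4 · C_{2} = -4 · 2 = -8
  i = 5 (odd): ∫ x^5 ρ_sc = 0 (vanishes)
  i = 6 (even): a_6 · C_{3} = 1 · 5 = 5

Summing the contributions: ∫_{−2}^{2} p(x) ρ_sc(x) dx = (-4) + (-4) + (-8) + 5 = -11.


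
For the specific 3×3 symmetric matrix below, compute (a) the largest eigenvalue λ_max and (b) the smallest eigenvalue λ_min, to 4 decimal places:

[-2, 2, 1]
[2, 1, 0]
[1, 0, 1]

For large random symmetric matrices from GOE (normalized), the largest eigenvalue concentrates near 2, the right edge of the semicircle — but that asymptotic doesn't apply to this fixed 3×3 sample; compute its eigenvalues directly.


Since M is real symmetric, all three eigenvalues are real; they are the roots of det(λI − M) = λ³ − (tr M) λ² + s λ − det M, where s is the sum of the principal 2×2 minors.
tr M = -2 + 1 + 1 = 0.
s = ((-2)·1 − 2²) + ((-2)·1 − 1²) + (1·1 − 0²) = -6 + (-3) + 1 = -8.
det M (expand along row 1) = (-2)·1 − 2·2 + 1·(-1) = -7.
Characteristic polynomial: λ³ − 8λ + 7 = 0.
Substitute λ = y + (tr M)/3 = y + 0.000000 to remove the quadratic term: y³ + p·y + q = 0 with p = s − (tr M)²/3 = -8.000000 and q = −2(tr M)³/27 + (tr M)·s/3 − det M = 7.000000.
Three real roots ⇒ use the trigonometric (Viète) form: r = 2√(−p/3) = 3.265986, φ = arccos(3q/(p·r)) = arccos(-0.803739) = 2.504349 rad.
y_k = r·cos(φ/3 − 2πk/3) for k = 0, 1, 2 gives y = 2.192582, 1.000000, -3.192582.
λ_k = y_k + 0.000000 gives λ = 2.1926, 1.0000, -3.1926 (check: the sum is 0.0000 = tr M).

Hence λ_max = 2.1926 and λ_min = -3.1926.


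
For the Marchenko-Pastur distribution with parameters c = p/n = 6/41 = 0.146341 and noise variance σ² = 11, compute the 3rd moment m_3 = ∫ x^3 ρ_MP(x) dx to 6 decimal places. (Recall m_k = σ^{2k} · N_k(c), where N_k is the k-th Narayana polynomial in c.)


E[X³] = σ⁶ (1 + 3c + c²) (third MP moment). With σ² = 11 (so σ⁶ = 1331) and c = 6/41 = 0.146341: E[X³] = 1331 · (1 + 3·0.146341 + (0.146341)²) = 1331 · 1.460440.

So E[X^3] = 1943.845925.


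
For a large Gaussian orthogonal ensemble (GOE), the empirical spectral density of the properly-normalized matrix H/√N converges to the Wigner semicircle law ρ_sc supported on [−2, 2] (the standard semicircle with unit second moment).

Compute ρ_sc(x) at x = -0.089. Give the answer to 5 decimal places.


ρ_sc(x) = (1/(2π)) √(4 − x²). With x = -0.089:
  4 − x² = 4 − (-0.089)² = 4 − 0.007921 = 3.992079.
  √(4 − x²) = 1.998019.
  1/(2π) = 0.159155.
  ρ_sc(-0.089) = 0.159155 · 1.998019 = 0.317995.

Rounded to 5 decimal places: ρ_sc(-0.089) ≈ 0.31799.


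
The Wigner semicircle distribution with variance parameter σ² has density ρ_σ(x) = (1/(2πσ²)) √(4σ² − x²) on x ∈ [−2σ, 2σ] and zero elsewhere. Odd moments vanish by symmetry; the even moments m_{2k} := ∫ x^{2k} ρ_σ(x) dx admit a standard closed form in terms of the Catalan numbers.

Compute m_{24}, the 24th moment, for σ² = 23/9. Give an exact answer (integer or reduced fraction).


By the scaled semicircle moment identity, m_{2k} = σ^{2k} · C_k with k = 12.
C_12 = (1/(k+1)) · C(2k, k) = (1/13) · C(24, 12) = (1/13) · 2704156 = 208012.
σ^{2k} = (σ²)^k = (23/9)^12 = 21914624432020321/282429536481.

Therefore m_{24} = σ^{24} · C_12 = (21914624432020321/282429536481) · 208012 = 4558504857353411011852/282429536481.


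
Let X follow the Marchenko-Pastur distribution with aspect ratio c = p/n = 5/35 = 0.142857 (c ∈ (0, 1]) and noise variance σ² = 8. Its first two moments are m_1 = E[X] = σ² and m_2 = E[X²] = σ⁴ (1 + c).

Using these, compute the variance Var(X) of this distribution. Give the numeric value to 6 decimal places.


m_1 = E[X] = σ² = 8, so m_1² = 64.
m_2 = E[X²] = σ⁴ (1 + c) = 64 · (1 + 0.142857) = 64 · 1.142857 = 73.142857.
(Note m_2 − m_1² simplifies to c · σ⁴ = 0.142857 · 64.)

Var(X) = m_2 − m_1² = 73.142857 − 64 = 9.142857.


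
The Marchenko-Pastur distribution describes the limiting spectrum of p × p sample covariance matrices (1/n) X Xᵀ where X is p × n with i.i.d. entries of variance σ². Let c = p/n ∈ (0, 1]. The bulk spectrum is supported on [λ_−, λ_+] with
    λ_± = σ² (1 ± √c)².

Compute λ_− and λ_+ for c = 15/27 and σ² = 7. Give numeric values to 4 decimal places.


c = 15/27 = 0.555556; √c = 0.745356.
λ_− = σ² (1 − √c)² = 7 · (1 − 0.745356)² = 7 · (0.254644)² = 0.453905.
λ_+ = σ² (1 + √c)² = 7 · (1 + 0.745356)² = 7 · (1.745356)² = 21.323873.

Rounded to 4 decimal places: λ_− ≈ 0.4539, λ_+ ≈ 21.3239.


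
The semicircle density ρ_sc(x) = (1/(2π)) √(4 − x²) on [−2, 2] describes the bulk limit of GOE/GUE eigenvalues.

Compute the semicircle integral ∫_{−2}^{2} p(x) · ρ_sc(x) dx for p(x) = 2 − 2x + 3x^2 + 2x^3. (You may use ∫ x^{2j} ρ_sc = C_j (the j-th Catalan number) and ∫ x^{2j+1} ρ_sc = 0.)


Write p(x) = Σ a_i x^i, split into monomials and integrate each against ρ_sc separately.
Using ∫ x^{2j} ρ_sc = C_j = (1/(j+1)) C(2j, j) (Catalan numbers) and ∫ x^{2j+1} ρ_sc = 0 (odd monomials vanish by symmetry):
  i = 0 (even): a_0 · C_{0} = 2 · 1 = 2
  i = 1 (odd): ∫ x^1 ρ_sc = 0 (vanishes)
  i = 2 (even): a_2 · C_{1} = 3 · 1 = 3
  i = 3 (odd): ∫ x^3 ρ_sc = 0 (vanishes)

Summing the contributions: ∫_{−2}^{2} p(x) ρ_sc(x) dx = 2 + 3 = 5.


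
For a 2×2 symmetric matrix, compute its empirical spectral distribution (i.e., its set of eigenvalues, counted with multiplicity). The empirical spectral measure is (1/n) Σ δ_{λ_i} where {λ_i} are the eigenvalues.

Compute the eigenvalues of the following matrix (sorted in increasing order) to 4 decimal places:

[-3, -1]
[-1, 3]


Since M is real symmetric, both eigenvalues are real; they are the roots of det(λI − M) = λ² − (tr M) λ + det M.
tr M = -3 + 3 = 0.
det M = (-3)·3 − (-1)² = -9 − 1 = -10.
Characteristic polynomial: λ² − 10 = 0.
Discriminant Δ = (tr M)² − 4·det M = 0 − (-40) = 40; √Δ = 6.324555.
λ = (tr M ± √Δ)/2 = (0 ± 6.324555)/2, giving (tr M − √Δ)/2 = -3.1623 and (tr M + √Δ)/2 = 3.1623.

Eigenvalues sorted in increasing order: [-3.1623, 3.1623].


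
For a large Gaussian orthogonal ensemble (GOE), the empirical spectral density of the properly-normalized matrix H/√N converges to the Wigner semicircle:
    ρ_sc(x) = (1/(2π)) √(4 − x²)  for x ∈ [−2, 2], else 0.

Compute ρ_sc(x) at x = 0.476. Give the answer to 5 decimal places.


ρ_sc(x) = (1/(2π)) √(4 − x²). With x = 0.476:
  4 − x² = 4 − (0.476)² = 4 − 0.226576 = 3.773424.
  √(4 − x²) = 1.942530.
  1/(2π) = 0.159155.
  ρ_sc(0.476) = 0.159155 · 1.942530 = 0.309163.

Rounded to 5 decimal places: ρ_sc(0.476) ≈ 0.30916.


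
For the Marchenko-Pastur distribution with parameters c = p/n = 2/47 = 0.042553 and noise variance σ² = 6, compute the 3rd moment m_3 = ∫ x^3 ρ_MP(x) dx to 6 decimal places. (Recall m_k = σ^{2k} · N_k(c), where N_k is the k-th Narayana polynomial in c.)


E[X³] = σ⁶ (1 + 3c + c²) (third MP moment). With σ² = 6 (so σ⁶ = 216) and c = 2/47 = 0.042553: E[X³] = 216 · (1 + 3·0.042553 + (0.042553)²) = 216 · 1.129470.

So E[X^3] = 243.965595.


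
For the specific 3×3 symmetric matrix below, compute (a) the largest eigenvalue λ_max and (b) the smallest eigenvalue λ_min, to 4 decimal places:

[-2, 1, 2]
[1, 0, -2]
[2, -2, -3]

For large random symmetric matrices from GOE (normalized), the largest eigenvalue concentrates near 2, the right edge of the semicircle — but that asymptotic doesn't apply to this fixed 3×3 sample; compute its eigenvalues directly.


Since M is real symmetric, all three eigenvalues are real; they are the roots of det(λI − M) = λ³ − (tr M) λ² + s λ − det M, where s is the sum of the principal 2×2 minors.
tr M = -2 + 0 + (-3) = -5.
s = ((-2)·0 − 1²) + ((-2)·(-3) − 2²) + (0·(-3) − (-2)²) = -1 + 2 + (-4) = -3.
det M (expand along row 1) = (-2)·(-4) − 1·1 + 2·(-2) = 3.
Characteristic polynomial: λ³ + 5λ² − 3λ − 3 = 0.
Substitute λ = y + (tr M)/3 = y − 1.666667 to remove the quadratic term: y³ + p·y + q = 0 with p = s − (tr M)²/3 = -11.333333 and q = −2(tr M)³/27 + (tr M)·s/3 − det M = 11.259259.
Three real roots ⇒ use the trigonometric (Viète) form: r = 2√(−p/3) = 3.887301, φ = arccos(3q/(p·r)) = arccos(-0.766700) = 2.444481 rad.
y_k = r·cos(φ/3 − 2πk/3) for k = 0, 1, 2 gives y = 2.666667, 1.116156, -3.782823.
λ_k = y_k − 1.666667 gives λ = 1.0000, -0.5505, -5.4495 (check: the sum is -5.0000 = tr M).

Hence λ_max = 1.0000 and λ_min = -5.4495.


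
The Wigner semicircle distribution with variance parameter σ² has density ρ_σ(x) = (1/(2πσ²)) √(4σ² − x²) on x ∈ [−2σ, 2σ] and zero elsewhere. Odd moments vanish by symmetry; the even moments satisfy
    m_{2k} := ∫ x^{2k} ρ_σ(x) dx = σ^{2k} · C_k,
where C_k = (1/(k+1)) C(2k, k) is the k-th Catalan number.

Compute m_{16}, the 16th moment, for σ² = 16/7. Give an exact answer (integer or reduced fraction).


By the scaled semicircle moment identity, m_{2k} = σ^{2k} · C_k with k = 8.
C_8 = (1/(k+1)) · C(2k, k) = (1/9) · C(16, 8) = (1/9) · 12870 = 1430.
σ^{2k} = (σ²)^k = (16/7)^8 = 4294967296/5764801.

Therefore m_{16} = σ^{16} · C_8 = (4294967296/5764801) · 1430 = 6141803233280/5764801.


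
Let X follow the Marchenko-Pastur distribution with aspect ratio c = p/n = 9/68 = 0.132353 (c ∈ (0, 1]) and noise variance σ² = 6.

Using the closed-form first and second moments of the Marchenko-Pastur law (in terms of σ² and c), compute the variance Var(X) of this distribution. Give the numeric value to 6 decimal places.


Recall the MP moments m_1 = E[X] = σ² and m_2 = E[X²] = σ⁴ (1 + c).
m_1 = E[X] = σ² = 6, so m_1² = 36.
m_2 = E[X²] = σ⁴ (1 + c) = 36 · (1 + 0.132353) = 36 · 1.132353 = 40.764706.
(Note m_2 − m_1² simplifies to c · σ⁴ = 0.132353 · 36.)

Var(X) = m_2 − m_1² = 40.764706 − 36 = 4.764706.


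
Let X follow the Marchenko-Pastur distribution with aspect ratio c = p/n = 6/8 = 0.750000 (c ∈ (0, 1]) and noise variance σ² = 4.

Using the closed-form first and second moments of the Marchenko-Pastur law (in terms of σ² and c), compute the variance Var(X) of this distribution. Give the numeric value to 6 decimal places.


Recall the MP moments m_1 = E[X] = σ² and m_2 = E[X²] = σ⁴ (1 + c).
m_1 = E[X] = σ² = 4, so m_1² = 16.
m_2 = E[X²] = σ⁴ (1 + c) = 16 · (1 + 0.750000) = 16 · 1.750000 = 28.000000.
(Note m_2 − m_1² simplifies to c · σ⁴ = 0.750000 · 16.)

Var(X) = m_2 − m_1² = 28.000000 − 16 = 12.000000.


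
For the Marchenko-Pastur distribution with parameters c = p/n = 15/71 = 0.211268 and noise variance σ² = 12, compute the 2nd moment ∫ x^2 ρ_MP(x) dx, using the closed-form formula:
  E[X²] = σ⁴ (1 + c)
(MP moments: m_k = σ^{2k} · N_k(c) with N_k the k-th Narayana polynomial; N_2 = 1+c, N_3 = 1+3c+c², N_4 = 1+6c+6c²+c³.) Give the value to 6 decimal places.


E[X²] = σ⁴ (1 + c) (second MP moment). With σ² = 12 (so σ⁴ = 144) and c = 15/71 = 0.211268: E[X²] = 144 · (1 + 0.211268) = 144 · 1.211268.

So E[X^2] = 174.422535.


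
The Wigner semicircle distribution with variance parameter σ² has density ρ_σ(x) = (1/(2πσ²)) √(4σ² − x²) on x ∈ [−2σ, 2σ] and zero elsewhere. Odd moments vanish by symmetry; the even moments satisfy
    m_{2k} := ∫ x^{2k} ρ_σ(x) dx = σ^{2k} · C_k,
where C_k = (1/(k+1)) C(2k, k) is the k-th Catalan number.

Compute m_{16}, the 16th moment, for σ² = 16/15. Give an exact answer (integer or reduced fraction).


By the scaled semicircle moment identity, m_{2k} = σ^{2k} · C_k with k = 8.
C_8 = (1/(k+1)) · C(2k, k) = (1/9) · C(16, 8) = (1/9) · 12870 = 1430.
σ^{2k} = (σ²)^k = (16/15)^8 = 4294967296/2562890625.

Therefore m_{16} = σ^{16} · C_8 = (4294967296/2562890625) · 1430 = 1228360646656/512578125.


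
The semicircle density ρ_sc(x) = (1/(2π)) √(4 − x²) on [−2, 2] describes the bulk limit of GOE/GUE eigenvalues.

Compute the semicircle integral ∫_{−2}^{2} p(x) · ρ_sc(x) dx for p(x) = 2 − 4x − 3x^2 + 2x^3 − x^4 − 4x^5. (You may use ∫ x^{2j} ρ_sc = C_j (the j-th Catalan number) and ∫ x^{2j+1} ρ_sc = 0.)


Write p(x) = Σ a_i x^i, split into monomials and integrate each against ρ_sc separately.
Using ∫ x^{2j} ρ_sc = C_j = (1/(j+1)) C(2j, j) (Catalan numbers) and ∫ x^{2j+1} ρ_sc = 0 (odd monomials vanish by symmetry):
  i = 0 (even): a_0 · C_{0} = 2 · 1 = 2
  i = 1 (odd): ∫ x^1 ρ_sc = 0 (vanishes)
  i = 2 (even): a_2 · C_{1} = -3 · 1 = -3
  i = 3 (odd): ∫ x^3 ρ_sc = 0 (vanishes)
  i = 4 (even): a_4 · C_{2} = -1 · 2 = -2
  i = 5 (odd): ∫ x^5 ρ_sc = 0 (vanishes)

Summing the contributions: ∫_{−2}^{2} p(x) ρ_sc(x) dx = 2 + (-3) + (-2) = -3.
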